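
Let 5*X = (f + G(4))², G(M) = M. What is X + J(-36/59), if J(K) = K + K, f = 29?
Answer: 63891/295 ≈ 216.58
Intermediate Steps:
J(K) = 2*K
X = 1089/5 (X = (29 + 4)²/5 = (⅕)*33² = (⅕)*1089 = 1089/5 ≈ 217.80)
X + J(-36/59) = 1089/5 + 2*(-36/59) = 1089/5 - 72/59 = 63891/295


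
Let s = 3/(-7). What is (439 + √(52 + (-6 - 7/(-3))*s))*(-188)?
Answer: -82532 - 940*√105/7 ≈ -83908.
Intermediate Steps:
s = -3/7 (s = 3*(-⅐) = -3/7 ≈ -0.42857)
(439 + √(52 + (-6 - 7/(-3))*s))*(-188) = (439 + √(52 + (-6 - 7/(-3))*(-3/7)))*(-188) = (439 + √(52 + (-6 - 7*(-⅓))*(-3/7)))*(-188) = (439 + √(52 + (-6 + 7/3)*(-3/7)))*(-188) = (439 + √(52 - 11/3*(-3/7)))*(-188) = (439 + √(52 + 11/7))*(-188) = (439 + √(375/7))*(-188) = (439 + 5*√105/7)*(-188) = -82532 - 940*√105/7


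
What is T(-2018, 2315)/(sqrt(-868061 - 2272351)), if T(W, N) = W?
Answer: 1009*I*sqrt(785103)/785103 ≈ 1.1387*I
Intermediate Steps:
T(-2018, 2315)/(sqrt(-868061 - 2272351)) = -2018/sqrt(-868061 - 2272351) = -2018*(-I*sqrt(785103)/1570206) = -(-1009)*I*sqrt(785103)/785103 = 1009*I*sqrt(785103)/785103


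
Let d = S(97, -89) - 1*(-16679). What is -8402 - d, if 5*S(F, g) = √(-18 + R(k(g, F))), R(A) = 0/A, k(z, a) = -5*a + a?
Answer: -25081 - 3*I*√2/5 ≈ -25081.0 - 0.84853*I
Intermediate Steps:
k(z, a) = -4*a
R(A) = 0
S(F, g) = 3*I*√2/5 (S(F, g) = √(-18 + 0)/5 = √(-18)/5 = (3*I*√2)/5 = 3*I*√2/5)
d = 16679 + 3*I*√2/5 (d = 3*I*√2/5 - 1*(-16679) = 3*I*√2/5 + 16679 = 16679 + 3*I*√2/5 ≈ 16679.0 + 0.84853*I)
-8402 - d = -8402 - (16679 + 3*I*√2/5) = -8402 + (-16679 - 3*I*√2/5) = -25081 - 3*I*√2/5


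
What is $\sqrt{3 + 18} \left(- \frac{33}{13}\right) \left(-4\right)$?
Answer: $\frac{132 \sqrt{21}}{13} \approx 46.531$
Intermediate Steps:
$\sqrt{3 + 18} \left(- \frac{33}{13}\right) \left(-4\right) = \sqrt{21} \left(\left(-33\right) \frac{1}{13}\right) \left(-4\right) = \sqrt{21} \left(- \frac{33}{13}\right) \left(-4\right) = - \frac{33 \sqrt{21}}{13} \left(-4\right) = \frac{132 \sqrt{21}}{13}$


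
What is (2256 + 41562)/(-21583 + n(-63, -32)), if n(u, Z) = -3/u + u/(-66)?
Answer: -20243916/9970883 ≈ -2.0303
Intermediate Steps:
n(u, Z) = -3/u - u/66 (n(u, Z) = -3/u + u*(-1/66) = -3/u - u/66)
(2256 + 41562)/(-21583 + n(-63, -32)) = (2256 + 41562)/(-21583 + (-3/(-63) - 1/66*(-63))) = 43818/(-21583 + (-3*(-1/63) + 21/22)) = 43818/(-21583 + (1/21 + 21/22)) = 43818/(-21583 + 463/462) = 43818/(-9970883/462) = 43818*(-462/9970883) = -20243916/9970883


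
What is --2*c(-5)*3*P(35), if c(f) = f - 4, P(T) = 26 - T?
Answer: 486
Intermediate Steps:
c(f) = -4 + f
--2*c(-5)*3*P(35) = --2*(-4 - 5)*3*(26 - 1*35) = --2*(-9)*3*(26 - 35) = -18*3*(-9) = -54*(-9) = -1*(-486) = 486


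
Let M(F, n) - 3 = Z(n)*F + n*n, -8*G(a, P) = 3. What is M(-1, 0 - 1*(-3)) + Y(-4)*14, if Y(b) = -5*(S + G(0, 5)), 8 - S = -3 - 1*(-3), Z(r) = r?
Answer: -2099/4 ≈ -524.75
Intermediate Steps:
S = 8 (S = 8 - (-3 - 1*(-3)) = 8 - (-3 + 3) = 8 - 1*0 = 8 + 0 = 8)
G(a, P) = -3/8 (G(a, P) = -⅛*3 = -3/8)
M(F, n) = 3 + n² + F*n (M(F, n) = 3 + (n*F + n*n) = 3 + (F*n + n²) = 3 + (n² + F*n) = 3 + n² + F*n)
Y(b) = -305/8 (Y(b) = -5*(8 - 3/8) = -5*61/8 = -305/8)
M(-1, 0 - 1*(-3)) + Y(-4)*14 = (3 + (0 - 1*(-3))² - (0 - 1*(-3))) - 305/8*14 = (3 + (0 + 3)² - (0 + 3)) - 2135/4 = (3 + 3² - 1*3) - 2135/4 = (3 + 9 - 3) - 2135/4 = 9 - 2135/4 = -2099/4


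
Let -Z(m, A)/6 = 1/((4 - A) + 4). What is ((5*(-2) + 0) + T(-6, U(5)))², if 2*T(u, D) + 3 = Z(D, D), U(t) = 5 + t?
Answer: 100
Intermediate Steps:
Z(m, A) = -6/(8 - A) (Z(m, A) = -6/((4 - A) + 4) = -6/(8 - A))
T(u, D) = -3/2 + 3/(-8 + D) (T(u, D) = -3/2 + (6/(-8 + D))/2 = -3/2 + 3/(-8 + D))
((5*(-2) + 0) + T(-6, U(5)))² = ((5*(-2) + 0) + 3*(10 - (5 + 5))/(2*(-8 + (5 + 5))))² = ((-10 + 0) + 3*(10 - 1*10)/(2*(-8 + 10)))² = (-10 + (3/2)*(10 - 10)/2)² = (-10 + (3/2)*(½)*0)² = (-10 + 0)² = (-10)² = 100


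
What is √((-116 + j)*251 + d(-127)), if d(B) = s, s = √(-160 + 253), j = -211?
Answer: √(-82077 + √93) ≈ 286.47*I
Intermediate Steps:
s = √93 ≈ 9.6436
d(B) = √93
√((-116 + j)*251 + d(-127)) = √((-116 - 211)*251 + √93) = √(-327*251 + √93) = √(-82077 + √93)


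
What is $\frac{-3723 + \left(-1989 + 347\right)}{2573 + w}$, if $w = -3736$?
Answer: $\frac{5365}{1163} \approx 4.6131$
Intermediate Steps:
$\frac{-3723 + \left(-1989 + 347\right)}{2573 + w} = \frac{-3723 + \left(-1989 + 347\right)}{2573 - 3736} = \frac{-3723 - 1642}{-1163} = \left(-5365\right) \left(- \frac{1}{1163}\right) = \frac{5365}{1163}$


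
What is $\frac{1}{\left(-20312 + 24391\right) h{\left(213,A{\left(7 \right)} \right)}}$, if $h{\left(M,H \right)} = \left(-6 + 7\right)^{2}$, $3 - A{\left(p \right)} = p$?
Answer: $\frac{1}{4079} \approx 0.00024516$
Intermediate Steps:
$A{\left(p \right)} = 3 - p$
$h{\left(M,H \right)} = 1$ ($h{\left(M,H \right)} = 1^{2} = 1$)
$\frac{1}{\left(-20312 + 24391\right) h{\left(213,A{\left(7 \right)} \right)}} = \frac{1}{\left(-20312 + 24391\right) 1} = \frac{1}{4079} \cdot 1 = \frac{1}{4079}$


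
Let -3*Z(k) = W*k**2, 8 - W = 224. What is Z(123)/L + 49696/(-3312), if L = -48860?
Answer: -94310444/2528505 ≈ -37.299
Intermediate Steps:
W = -216 (W = 8 - 1*224 = 8 - 224 = -216)
Z(k) = 72*k**2 (Z(k) = -(-72)*k**2 = 72*k**2)
Z(123)/L + 49696/(-3312) = (72*123**2)/(-48860) + 49696/(-3312) = (72*15129)*(-1/48860) + 49696*(-1/3312) = 1089288*(-1/48860) - 3106/207 = -272322/12215 - 3106/207 = -94310444/2528505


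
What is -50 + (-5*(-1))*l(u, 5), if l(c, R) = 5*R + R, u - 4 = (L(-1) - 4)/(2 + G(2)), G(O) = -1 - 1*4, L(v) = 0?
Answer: 100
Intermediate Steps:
G(O) = -5 (G(O) = -1 - 4 = -5)
u = 16/3 (u = 4 + (0 - 4)/(2 - 5) = 4 - 4/(-3) = 4 - 4*(-⅓) = 4 + 4/3 = 16/3 ≈ 5.3333)
l(c, R) = 6*R
-50 + (-5*(-1))*l(u, 5) = -50 + (-5*(-1))*(6*5) = -50 + 5*30 = -50 + 150 = 100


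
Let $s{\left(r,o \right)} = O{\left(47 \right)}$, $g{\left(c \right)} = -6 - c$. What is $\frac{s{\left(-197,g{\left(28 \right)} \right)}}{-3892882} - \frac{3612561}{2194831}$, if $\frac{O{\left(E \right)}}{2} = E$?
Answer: $- \frac{7031740002458}{4272109046471} \approx -1.646$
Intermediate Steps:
$O{\left(E \right)} = 2 E$
$s{\left(r,o \right)} = 94$ ($s{\left(r,o \right)} = 2 \cdot 47 = 94$)
$\frac{s{\left(-197,g{\left(28 \right)} \right)}}{-3892882} - \frac{3612561}{2194831} = \frac{94}{-3892882} - \frac{3612561}{2194831} = 94 \left(- \frac{1}{3892882}\right) - \frac{3612561}{2194831} = - \frac{47}{1946441} - \frac{3612561}{2194831} = - \frac{7031740002458}{4272109046471}$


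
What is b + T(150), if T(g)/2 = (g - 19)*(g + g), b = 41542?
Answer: 120142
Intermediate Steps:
T(g) = 4*g*(-19 + g) (T(g) = 2*((g - 19)*(g + g)) = 2*((-19 + g)*(2*g)) = 2*(2*g*(-19 + g)) = 4*g*(-19 + g))
b + T(150) = 41542 + 4*150*(-19 + 150) = 41542 + 4*150*131 = 41542 + 78600 = 120142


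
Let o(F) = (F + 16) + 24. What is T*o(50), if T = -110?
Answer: -9900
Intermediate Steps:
o(F) = 40 + F (o(F) = (16 + F) + 24 = 40 + F)
T*o(50) = -110*(40 + 50) = -110*90 = -9900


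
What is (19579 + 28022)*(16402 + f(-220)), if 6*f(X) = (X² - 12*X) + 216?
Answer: 1187391078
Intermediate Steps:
f(X) = 36 - 2*X + X²/6 (f(X) = ((X² - 12*X) + 216)/6 = (216 + X² - 12*X)/6 = 36 - 2*X + X²/6)
(19579 + 28022)*(16402 + f(-220)) = (19579 + 28022)*(16402 + (36 - 2*(-220) + (⅙)*(-220)²)) = 47601*(16402 + (36 + 440 + (⅙)*48400)) = 47601*(16402 + (36 + 440 + 24200/3)) = 47601*(16402 + 25628/3) = 47601*(74834/3) = 1187391078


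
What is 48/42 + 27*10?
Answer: 1898/7 ≈ 271.14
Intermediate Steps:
48/42 + 27*10 = 48*(1/42) + 270 = 8/7 + 270 = 1898/7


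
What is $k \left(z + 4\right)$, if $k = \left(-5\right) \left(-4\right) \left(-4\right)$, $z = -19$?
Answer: $1200$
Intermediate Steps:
$k = -80$ ($k = 20 \left(-4\right) = -80$)
$k \left(z + 4\right) = - 80 \left(-19 + 4\right) = \left(-80\right) \left(-15\right) = 1200$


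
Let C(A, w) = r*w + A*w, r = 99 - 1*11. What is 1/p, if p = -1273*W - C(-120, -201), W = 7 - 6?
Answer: -1/7705 ≈ -0.00012979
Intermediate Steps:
r = 88 (r = 99 - 11 = 88)
W = 1
C(A, w) = 88*w + A*w
p = -7705 (p = -1273*1 - (-201)*(88 - 120) = -1273 - (-201)*(-32) = -1273 - 1*6432 = -1273 - 6432 = -7705)
1/p = 1/(-7705) = -1/7705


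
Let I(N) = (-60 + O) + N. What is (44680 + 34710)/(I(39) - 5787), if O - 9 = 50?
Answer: -79390/5749 ≈ -13.809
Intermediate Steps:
O = 59 (O = 9 + 50 = 59)
I(N) = -1 + N (I(N) = (-60 + 59) + N = -1 + N)
(44680 + 34710)/(I(39) - 5787) = (44680 + 34710)/((-1 + 39) - 5787) = 79390/(38 - 5787) = 79390/(-5749) = 79390*(-1/5749) = -79390/5749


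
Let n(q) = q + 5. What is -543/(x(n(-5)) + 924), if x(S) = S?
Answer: -181/308 ≈ -0.58766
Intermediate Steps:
n(q) = 5 + q
-543/(x(n(-5)) + 924) = -543/((5 - 5) + 924) = -543/(0 + 924) = -543/924 = (1/924)*(-543) = -181/308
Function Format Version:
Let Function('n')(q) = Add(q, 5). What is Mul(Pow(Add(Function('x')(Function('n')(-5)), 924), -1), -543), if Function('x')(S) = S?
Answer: Rational(-181, 308) ≈ -0.58766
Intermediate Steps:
Function('n')(q) = Add(5, q)
Mul(Pow(Add(Function('x')(Function('n')(-5)), 924), -1), -543) = Mul(Pow(Add(Add(5, -5), 924), -1), -543) = Mul(Pow(Add(0, 924), -1), -543) = Mul(Pow(924, -1), -543) = Mul(Rational(1, 924), -543) = Rational(-181, 308)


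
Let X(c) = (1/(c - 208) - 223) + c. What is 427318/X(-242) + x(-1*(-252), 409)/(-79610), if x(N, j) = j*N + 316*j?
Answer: -7678532604656/8329236055 ≈ -921.88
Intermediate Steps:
X(c) = -223 + c + 1/(-208 + c) (X(c) = (1/(-208 + c) - 223) + c = (-223 + 1/(-208 + c)) + c = -223 + c + 1/(-208 + c))
x(N, j) = 316*j + N*j (x(N, j) = N*j + 316*j = 316*j + N*j)
427318/X(-242) + x(-1*(-252), 409)/(-79610) = 427318/(((46385 + (-242)² - 431*(-242))/(-208 - 242))) + (409*(316 - 1*(-252)))/(-79610) = 427318/(((46385 + 58564 + 104302)/(-450))) + (409*(316 + 252))*(-1/79610) = 427318/((-1/450*209251)) + (409*568)*(-1/79610) = 427318/(-209251/450) + 232312*(-1/79610) = 427318*(-450/209251) - 116156/39805 = -192293100/209251 - 116156/39805 = -7678532604656/8329236055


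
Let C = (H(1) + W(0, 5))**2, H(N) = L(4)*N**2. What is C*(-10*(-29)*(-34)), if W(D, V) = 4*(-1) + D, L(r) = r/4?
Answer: -88740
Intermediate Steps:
L(r) = r/4 (L(r) = r*(1/4) = r/4)
W(D, V) = -4 + D
H(N) = N**2 (H(N) = ((1/4)*4)*N**2 = 1*N**2 = N**2)
C = 9 (C = (1**2 + (-4 + 0))**2 = (1 - 4)**2 = (-3)**2 = 9)
C*(-10*(-29)*(-34)) = 9*(-10*(-29)*(-34)) = 9*(290*(-34)) = 9*(-9860) = -88740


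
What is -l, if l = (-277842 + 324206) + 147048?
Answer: -193412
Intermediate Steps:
l = 193412 (l = 46364 + 147048 = 193412)
-l = -1*193412 = -193412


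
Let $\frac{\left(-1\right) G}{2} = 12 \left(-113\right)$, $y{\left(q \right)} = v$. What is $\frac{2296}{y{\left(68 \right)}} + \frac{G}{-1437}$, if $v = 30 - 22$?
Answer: $\frac{136569}{479} \approx 285.11$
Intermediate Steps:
$v = 8$ ($v = 30 - 22 = 8$)
$y{\left(q \right)} = 8$
$G = 2712$ ($G = - 2 \cdot 12 \left(-113\right) = \left(-2\right) \left(-1356\right) = 2712$)
$\frac{2296}{y{\left(68 \right)}} + \frac{G}{-1437} = \frac{2296}{8} + \frac{2712}{-1437} = 2296 \cdot \frac{1}{8} + 2712 \left(- \frac{1}{1437}\right) = 287 - \frac{904}{479} = \frac{136569}{479}$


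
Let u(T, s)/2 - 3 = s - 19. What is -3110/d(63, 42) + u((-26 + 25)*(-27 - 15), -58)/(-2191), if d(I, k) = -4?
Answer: 3407301/4382 ≈ 777.57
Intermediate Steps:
u(T, s) = -32 + 2*s (u(T, s) = 6 + 2*(s - 19) = 6 + 2*(-19 + s) = 6 + (-38 + 2*s) = -32 + 2*s)
-3110/d(63, 42) + u((-26 + 25)*(-27 - 15), -58)/(-2191) = -3110/(-4) + (-32 + 2*(-58))/(-2191) = -3110*(-1/4) + (-32 - 116)*(-1/2191) = 1555/2 - 148*(-1/2191) = 1555/2 + 148/2191 = 3407301/4382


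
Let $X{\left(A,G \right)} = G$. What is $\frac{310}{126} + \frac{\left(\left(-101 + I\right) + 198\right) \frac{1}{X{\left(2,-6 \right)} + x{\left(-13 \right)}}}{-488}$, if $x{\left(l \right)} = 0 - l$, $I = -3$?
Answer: $\frac{37397}{15372} \approx 2.4328$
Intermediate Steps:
$x{\left(l \right)} = - l$
$\frac{310}{126} + \frac{\left(\left(-101 + I\right) + 198\right) \frac{1}{X{\left(2,-6 \right)} + x{\left(-13 \right)}}}{-488} = \frac{310}{126} + \frac{\left(\left(-101 - 3\right) + 198\right) \frac{1}{-6 - -13}}{-488} = 310 \cdot \frac{1}{126} + \frac{-104 + 198}{-6 + 13} \left(- \frac{1}{488}\right) = \frac{155}{63} + \frac{94}{7} \left(- \frac{1}{488}\right) = \frac{155}{63} - \frac{47}{1708} = \frac{37397}{15372}$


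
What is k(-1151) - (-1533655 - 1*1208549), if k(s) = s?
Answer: 2741053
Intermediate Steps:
k(-1151) - (-1533655 - 1*1208549) = -1151 - (-1533655 - 1*1208549) = -1151 - (-1533655 - 1208549) = -1151 - 1*(-2742204) = -1151 + 2742204 = 2741053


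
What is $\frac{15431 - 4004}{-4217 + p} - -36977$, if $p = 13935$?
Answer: $\frac{359353913}{9718} \approx 36978.0$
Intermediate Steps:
$\frac{15431 - 4004}{-4217 + p} - -36977 = \frac{15431 - 4004}{-4217 + 13935} - -36977 = \frac{11427}{9718} + 36977 = \frac{359353913}{9718}$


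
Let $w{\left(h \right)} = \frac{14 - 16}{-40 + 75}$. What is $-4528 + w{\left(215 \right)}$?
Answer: $- \frac{158482}{35} \approx -4528.1$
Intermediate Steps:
$w{\left(h \right)} = - \frac{2}{35}$
$-4528 + w{\left(215 \right)} = -4528 - \frac{2}{35} = - \frac{158482}{35}$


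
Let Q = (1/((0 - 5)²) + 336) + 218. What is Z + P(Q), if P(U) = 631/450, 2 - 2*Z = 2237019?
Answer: -251664097/225 ≈ -1.1185e+6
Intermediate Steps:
Z = -2237017/2 (Z = 1 - ½*2237019 = 1 - 2237019/2 = -2237017/2 ≈ -1.1185e+6)
Q = 13851/25 (Q = (1/((-5)²) + 336) + 218 = (1/25 + 336) + 218 = 8401/25 + 218 = 13851/25 ≈ 554.04)
P(U) = 631/450 (P(U) = 631*(1/450) = 631/450)
Z + P(Q) = -2237017/2 + 631/450 = -251664097/225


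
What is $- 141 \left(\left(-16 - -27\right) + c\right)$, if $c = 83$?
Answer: $-13254$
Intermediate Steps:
$- 141 \left(\left(-16 - -27\right) + c\right) = - 141 \left(\left(-16 - -27\right) + 83\right) = - 141 \left(\left(-16 + 27\right) + 83\right) = - 141 \left(11 + 83\right) = \left(-141\right) 94 = -13254$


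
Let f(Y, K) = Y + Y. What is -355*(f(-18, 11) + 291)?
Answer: -90525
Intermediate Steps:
f(Y, K) = 2*Y
-355*(f(-18, 11) + 291) = -355*(2*(-18) + 291) = -355*(-36 + 291) = -355*255 = -90525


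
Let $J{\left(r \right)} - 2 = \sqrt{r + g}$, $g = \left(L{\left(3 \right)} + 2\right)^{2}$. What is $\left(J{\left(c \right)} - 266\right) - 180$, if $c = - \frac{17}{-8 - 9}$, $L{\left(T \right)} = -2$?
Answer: $-443$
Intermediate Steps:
$g = 0$ ($g = \left(-2 + 2\right)^{2} = 0^{2} = 0$)
$c = 1$ ($c = - \frac{17}{-17} = \left(-17\right) \left(- \frac{1}{17}\right) = 1$)
$J{\left(r \right)} = 2 + \sqrt{r}$ ($J{\left(r \right)} = 2 + \sqrt{r + 0} = 2 + \sqrt{r}$)
$\left(J{\left(c \right)} - 266\right) - 180 = \left(\left(2 + \sqrt{1}\right) - 266\right) - 180 = \left(\left(2 + 1\right) - 266\right) - 180 = \left(3 - 266\right) - 180 = -263 - 180 = -443$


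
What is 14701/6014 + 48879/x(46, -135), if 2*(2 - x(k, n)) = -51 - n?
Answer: -146685133/120280 ≈ -1219.5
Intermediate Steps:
x(k, n) = 55/2 + n/2 (x(k, n) = 2 - (-51 - n)/2 = 2 + (51/2 + n/2) = 55/2 + n/2)
14701/6014 + 48879/x(46, -135) = 14701/6014 + 48879/(55/2 + (1/2)*(-135)) = 14701*(1/6014) + 48879/(55/2 - 135/2) = 14701/6014 + 48879/(-40) = 14701/6014 + 48879*(-1/40) = 14701/6014 - 48879/40 = -146685133/120280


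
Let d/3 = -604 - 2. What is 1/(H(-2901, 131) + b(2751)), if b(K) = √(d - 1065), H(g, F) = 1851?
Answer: 617/1143028 - 31*I*√3/3429084 ≈ 0.00053979 - 1.5658e-5*I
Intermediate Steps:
d = -1818 (d = 3*(-604 - 2) = 3*(-606) = -1818)
b(K) = 31*I*√3 (b(K) = √(-1818 - 1065) = √(-2883) = 31*I*√3)
1/(H(-2901, 131) + b(2751)) = 1/(1851 + 31*I*√3)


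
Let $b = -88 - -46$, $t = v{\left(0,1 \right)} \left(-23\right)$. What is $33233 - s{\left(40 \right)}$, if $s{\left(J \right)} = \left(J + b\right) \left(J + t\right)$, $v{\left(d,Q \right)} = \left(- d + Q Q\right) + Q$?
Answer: $33221$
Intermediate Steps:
$v{\left(d,Q \right)} = Q + Q^{2} - d$ ($v{\left(d,Q \right)} = \left(- d + Q^{2}\right) + Q = \left(Q^{2} - d\right) + Q = Q + Q^{2} - d$)
$t = -46$ ($t = \left(1 + 1^{2} - 0\right) \left(-23\right) = \left(1 + 1 + 0\right) \left(-23\right) = 2 \left(-23\right) = -46$)
$b = -42$ ($b = -88 + 46 = -42$)
$s{\left(J \right)} = \left(-46 + J\right) \left(-42 + J\right)$ ($s{\left(J \right)} = \left(J - 42\right) \left(J - 46\right) = \left(-42 + J\right) \left(-46 + J\right) = \left(-46 + J\right) \left(-42 + J\right)$)
$33233 - s{\left(40 \right)} = 33233 - \left(1932 + 40^{2} - 3520\right) = 33233 - \left(1932 + 1600 - 3520\right) = 33233 - 12 = 33221$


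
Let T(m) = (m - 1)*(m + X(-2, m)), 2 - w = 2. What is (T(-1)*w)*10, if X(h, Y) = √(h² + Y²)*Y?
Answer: 0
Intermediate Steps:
w = 0 (w = 2 - 1*2 = 2 - 2 = 0)
X(h, Y) = Y*√(Y² + h²) (X(h, Y) = √(Y² + h²)*Y = Y*√(Y² + h²))
T(m) = (-1 + m)*(m + m*√(4 + m²)) (T(m) = (m - 1)*(m + m*√(m² + (-2)²)) = (-1 + m)*(m + m*√(m² + 4)) = (-1 + m)*(m + m*√(4 + m²)))
(T(-1)*w)*10 = (-(-1 - 1 - √(4 + (-1)²) - √(4 + (-1)²))*0)*10 = (-(-1 - 1 - √(4 + 1) - √(4 + 1))*0)*10 = (-(-1 - 1 - √5 - √5)*0)*10 = (-(-2 - 2*√5)*0)*10 = ((2 + 2*√5)*0)*10 = 0*10 = 0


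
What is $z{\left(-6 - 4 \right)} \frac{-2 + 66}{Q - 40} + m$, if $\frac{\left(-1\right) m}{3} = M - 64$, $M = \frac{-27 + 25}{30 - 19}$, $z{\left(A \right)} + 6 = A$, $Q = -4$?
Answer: $\frac{2374}{11} \approx 215.82$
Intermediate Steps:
$z{\left(A \right)} = -6 + A$
$M = - \frac{2}{11} \approx -0.18182$
$m = \frac{2118}{11}$ ($m = - 3 \left(- \frac{2}{11} - 64\right) = \left(-3\right) \left(- \frac{706}{11}\right) = \frac{2118}{11} \approx 192.55$)
$z{\left(-6 - 4 \right)} \frac{-2 + 66}{Q - 40} + m = \left(-6 - 10\right) \frac{-2 + 66}{-4 - 40} + \frac{2118}{11} = \left(-6 - 10\right) \frac{64}{-44} + \frac{2118}{11} = \left(-6 - 10\right) 64 \left(- \frac{1}{44}\right) + \frac{2118}{11} = \left(-16\right) \left(- \frac{16}{11}\right) + \frac{2118}{11} = \frac{256}{11} + \frac{2118}{11} = \frac{2374}{11}$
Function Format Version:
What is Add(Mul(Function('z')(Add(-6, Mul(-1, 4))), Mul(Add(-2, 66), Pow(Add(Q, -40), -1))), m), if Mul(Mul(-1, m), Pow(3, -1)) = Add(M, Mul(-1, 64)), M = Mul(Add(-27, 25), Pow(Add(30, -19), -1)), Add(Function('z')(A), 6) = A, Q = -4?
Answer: Rational(2374, 11) ≈ 215.82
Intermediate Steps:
Function('z')(A) = Add(-6, A)
M = Rational(-2, 11) (M = Mul(-2, Pow(11, -1)) = Mul(-2, Rational(1, 11)) = Rational(-2, 11) ≈ -0.18182)
m = Rational(2118, 11) (m = Mul(-3, Add(Rational(-2, 11), Mul(-1, 64))) = Mul(-3, Add(Rational(-2, 11), -64)) = Mul(-3, Rational(-706, 11)) = Rational(2118, 11) ≈ 192.55)
Add(Mul(Function('z')(Add(-6, Mul(-1, 4))), Mul(Add(-2, 66), Pow(Add(Q, -40), -1))), m) = Add(Mul(Add(-6, Add(-6, Mul(-1, 4))), Mul(Add(-2, 66), Pow(Add(-4, -40), -1))), Rational(2118, 11)) = Add(Mul(Add(-6, Add(-6, -4)), Mul(64, Pow(-44, -1))), Rational(2118, 11)) = Add(Mul(Add(-6, -10), Mul(64, Rational(-1, 44))), Rational(2118, 11)) = Add(Mul(-16, Rational(-16, 11)), Rational(2118, 11)) = Add(Rational(256, 11), Rational(2118, 11)) = Rational(2374, 11)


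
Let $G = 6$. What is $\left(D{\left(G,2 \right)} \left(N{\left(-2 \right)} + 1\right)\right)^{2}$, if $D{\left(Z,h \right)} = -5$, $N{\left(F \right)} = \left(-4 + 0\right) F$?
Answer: $2025$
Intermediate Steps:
$N{\left(F \right)} = - 4 F$
$\left(D{\left(G,2 \right)} \left(N{\left(-2 \right)} + 1\right)\right)^{2} = \left(- 5 \left(\left(-4\right) \left(-2\right) + 1\right)\right)^{2} = \left(- 5 \left(8 + 1\right)\right)^{2} = \left(\left(-5\right) 9\right)^{2} = \left(-45\right)^{2} = 2025$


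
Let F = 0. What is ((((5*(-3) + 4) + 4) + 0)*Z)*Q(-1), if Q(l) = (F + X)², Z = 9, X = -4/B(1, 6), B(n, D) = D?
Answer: -28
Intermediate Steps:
X = -⅔ (X = -4/6 = -4*⅙ = -⅔ ≈ -0.66667)
Q(l) = 4/9 (Q(l) = (0 - ⅔)² = (-⅔)² = 4/9)
((((5*(-3) + 4) + 4) + 0)*Z)*Q(-1) = ((((5*(-3) + 4) + 4) + 0)*9)*(4/9) = ((((-15 + 4) + 4) + 0)*9)*(4/9) = (((-11 + 4) + 0)*9)*(4/9) = ((-7 + 0)*9)*(4/9) = -7*9*(4/9) = -63*4/9 = -28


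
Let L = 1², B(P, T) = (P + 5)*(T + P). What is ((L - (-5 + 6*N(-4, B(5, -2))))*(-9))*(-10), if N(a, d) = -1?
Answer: 1080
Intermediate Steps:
B(P, T) = (5 + P)*(P + T)
L = 1
((L - (-5 + 6*N(-4, B(5, -2))))*(-9))*(-10) = ((1 - (-5 + 6*(-1)))*(-9))*(-10) = ((1 - (-5 - 6))*(-9))*(-10) = ((1 - 1*(-11))*(-9))*(-10) = ((1 + 11)*(-9))*(-10) = (12*(-9))*(-10) = -108*(-10) = 1080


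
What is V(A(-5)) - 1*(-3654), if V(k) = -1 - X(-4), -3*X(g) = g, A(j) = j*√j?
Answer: 10955/3 ≈ 3651.7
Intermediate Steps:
A(j) = j^(3/2)
X(g) = -g/3
V(k) = -7/3 (V(k) = -1 - (-1)*(-4)/3 = -1 - 1*4/3 = -1 - 4/3 = -7/3)
V(A(-5)) - 1*(-3654) = -7/3 - 1*(-3654) = -7/3 + 3654 = 10955/3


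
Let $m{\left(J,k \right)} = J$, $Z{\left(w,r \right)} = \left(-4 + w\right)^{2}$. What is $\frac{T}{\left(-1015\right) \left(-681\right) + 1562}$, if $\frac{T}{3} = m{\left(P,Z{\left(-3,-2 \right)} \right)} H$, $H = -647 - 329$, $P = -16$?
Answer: $\frac{768}{11357} \approx 0.067623$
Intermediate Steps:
$H = -976$ ($H = -647 - 329 = -976$)
$T = 46848$ ($T = 3 \left(\left(-16\right) \left(-976\right)\right) = 3 \cdot 15616 = 46848$)
$\frac{T}{\left(-1015\right) \left(-681\right) + 1562} = \frac{46848}{\left(-1015\right) \left(-681\right) + 1562} = \frac{46848}{691215 + 1562} = \frac{46848}{692777} = 46848 \cdot \frac{1}{692777} = \frac{768}{11357}$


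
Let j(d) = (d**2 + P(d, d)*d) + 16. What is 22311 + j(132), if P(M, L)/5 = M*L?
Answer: 11539591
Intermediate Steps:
P(M, L) = 5*L*M (P(M, L) = 5*(M*L) = 5*(L*M) = 5*L*M)
j(d) = 16 + d**2 + 5*d**3 (j(d) = (d**2 + (5*d*d)*d) + 16 = (d**2 + (5*d**2)*d) + 16 = (d**2 + 5*d**3) + 16 = 16 + d**2 + 5*d**3)
22311 + j(132) = 22311 + (16 + 132**2 + 5*132**3) = 22311 + (16 + 17424 + 5*2299968) = 22311 + (16 + 17424 + 11499840) = 22311 + 11517280 = 11539591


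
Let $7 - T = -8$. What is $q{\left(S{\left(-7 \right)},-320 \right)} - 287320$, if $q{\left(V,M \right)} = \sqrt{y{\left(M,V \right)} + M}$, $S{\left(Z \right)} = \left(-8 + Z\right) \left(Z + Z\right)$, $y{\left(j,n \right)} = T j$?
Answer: $-287320 + 32 i \sqrt{5} \approx -2.8732 \cdot 10^{5} + 71.554 i$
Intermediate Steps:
$T = 15$ ($T = 7 - -8 = 7 + 8 = 15$)
$y{\left(j,n \right)} = 15 j$
$S{\left(Z \right)} = 2 Z \left(-8 + Z\right)$ ($S{\left(Z \right)} = \left(-8 + Z\right) 2 Z = 2 Z \left(-8 + Z\right)$)
$q{\left(V,M \right)} = 4 \sqrt{M}$ ($q{\left(V,M \right)} = \sqrt{15 M + M} = \sqrt{16 M} = 4 \sqrt{M}$)
$q{\left(S{\left(-7 \right)},-320 \right)} - 287320 = 4 \sqrt{-320} - 287320 = 4 \cdot 8 i \sqrt{5} - 287320 = 32 i \sqrt{5} - 287320 = -287320 + 32 i \sqrt{5}$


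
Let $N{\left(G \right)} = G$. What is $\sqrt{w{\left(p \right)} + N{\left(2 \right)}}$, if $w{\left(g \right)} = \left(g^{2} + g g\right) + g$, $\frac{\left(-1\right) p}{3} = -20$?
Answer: $\sqrt{7262} \approx 85.217$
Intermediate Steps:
$p = 60$ ($p = \left(-3\right) \left(-20\right) = 60$)
$w{\left(g \right)} = g + 2 g^{2}$ ($w{\left(g \right)} = \left(g^{2} + g^{2}\right) + g = 2 g^{2} + g = g + 2 g^{2}$)
$\sqrt{w{\left(p \right)} + N{\left(2 \right)}} = \sqrt{60 \left(1 + 2 \cdot 60\right) + 2} = \sqrt{60 \left(1 + 120\right) + 2} = \sqrt{60 \cdot 121 + 2} = \sqrt{7260 + 2} = \sqrt{7262}$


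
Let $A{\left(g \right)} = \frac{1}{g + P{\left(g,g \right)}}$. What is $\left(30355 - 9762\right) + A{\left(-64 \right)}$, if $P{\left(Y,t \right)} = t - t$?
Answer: $\frac{1317951}{64} \approx 20593.0$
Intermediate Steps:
$P{\left(Y,t \right)} = 0$
$A{\left(g \right)} = \frac{1}{g}$ ($A{\left(g \right)} = \frac{1}{g + 0} = \frac{1}{g}$)
$\left(30355 - 9762\right) + A{\left(-64 \right)} = \left(30355 - 9762\right) + \frac{1}{-64} = 20593 - \frac{1}{64} = \frac{1317951}{64}$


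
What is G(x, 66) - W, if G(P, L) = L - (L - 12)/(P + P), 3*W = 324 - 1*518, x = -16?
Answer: 6353/48 ≈ 132.35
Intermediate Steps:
W = -194/3 (W = (324 - 1*518)/3 = (324 - 518)/3 = (1/3)*(-194) = -194/3 ≈ -64.667)
G(P, L) = L - (-12 + L)/(2*P)
G(x, 66) - W = (6 - 1/2*66 + 66*(-16))/(-16) - 1*(-194/3) = -(6 - 33 - 1056)/16 + 194/3 = -1/16*(-1083) + 194/3 = 1083/16 + 194/3 = 6353/48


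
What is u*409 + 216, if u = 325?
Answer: 133141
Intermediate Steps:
u*409 + 216 = 325*409 + 216 = 132925 + 216 = 133141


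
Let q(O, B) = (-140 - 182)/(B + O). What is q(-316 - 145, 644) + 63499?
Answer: 11619995/183 ≈ 63497.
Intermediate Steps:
q(O, B) = -322/(B + O)
q(-316 - 145, 644) + 63499 = -322/(644 + (-316 - 145)) + 63499 = -322/(644 - 461) + 63499 = -322/183 + 63499 = 11619995/183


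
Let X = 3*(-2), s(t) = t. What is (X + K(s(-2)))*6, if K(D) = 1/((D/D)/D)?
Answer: -48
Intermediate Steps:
X = -6
K(D) = D (K(D) = 1/(1/D) = D)
(X + K(s(-2)))*6 = (-6 - 2)*6 = -8*6 = -48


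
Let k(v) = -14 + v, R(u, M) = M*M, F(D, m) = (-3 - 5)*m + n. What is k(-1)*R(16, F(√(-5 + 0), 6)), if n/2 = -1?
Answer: -37500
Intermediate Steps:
n = -2 (n = 2*(-1) = -2)
F(D, m) = -2 - 8*m (F(D, m) = (-3 - 5)*m - 2 = -8*m - 2 = -2 - 8*m)
R(u, M) = M²
k(-1)*R(16, F(√(-5 + 0), 6)) = (-14 - 1)*(-2 - 8*6)² = -15*(-2 - 48)² = -15*(-50)² = -15*2500 = -37500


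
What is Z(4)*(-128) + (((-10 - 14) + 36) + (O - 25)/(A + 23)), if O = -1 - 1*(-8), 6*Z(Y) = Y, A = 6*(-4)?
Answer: -166/3 ≈ -55.333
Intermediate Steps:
A = -24
Z(Y) = Y/6
O = 7 (O = -1 + 8 = 7)
Z(4)*(-128) + (((-10 - 14) + 36) + (O - 25)/(A + 23)) = ((1/6)*4)*(-128) + (((-10 - 14) + 36) + (7 - 25)/(-24 + 23)) = (2/3)*(-128) + ((-24 + 36) - 18/(-1)) = -256/3 + (12 - 18*(-1)) = -256/3 + (12 + 18) = -256/3 + 30 = -166/3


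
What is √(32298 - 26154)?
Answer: 32*√6 ≈ 78.384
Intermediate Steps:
√(32298 - 26154) = √6144 = 32*√6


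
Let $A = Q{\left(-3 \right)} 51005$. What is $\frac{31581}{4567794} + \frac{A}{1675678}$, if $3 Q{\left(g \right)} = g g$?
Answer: $\frac{5695913529}{57985999351} \approx 0.098229$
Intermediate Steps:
$Q{\left(g \right)} = \frac{g^{2}}{3}$ ($Q{\left(g \right)} = \frac{g g}{3} = \frac{g^{2}}{3}$)
$A = 153015$ ($A = \frac{\left(-3\right)^{2}}{3} \cdot 51005 = \frac{1}{3} \cdot 9 \cdot 51005 = 3 \cdot 51005 = 153015$)
$\frac{31581}{4567794} + \frac{A}{1675678} = \frac{31581}{4567794} + \frac{153015}{1675678} = 31581 \cdot \frac{1}{4567794} + 153015 \cdot \frac{1}{1675678} = \frac{957}{138418} + \frac{153015}{1675678} = \frac{5695913529}{57985999351}$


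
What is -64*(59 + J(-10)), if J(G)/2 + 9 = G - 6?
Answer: -576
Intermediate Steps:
J(G) = -30 + 2*G (J(G) = -18 + 2*(G - 6) = -18 + 2*(-6 + G) = -18 + (-12 + 2*G) = -30 + 2*G)
-64*(59 + J(-10)) = -64*(59 + (-30 + 2*(-10))) = -64*(59 + (-30 - 20)) = -64*(59 - 50) = -64*9 = -576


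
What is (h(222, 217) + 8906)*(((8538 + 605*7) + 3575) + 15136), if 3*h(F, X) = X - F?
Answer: 841032092/3 ≈ 2.8034e+8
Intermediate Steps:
h(F, X) = -F/3 + X/3 (h(F, X) = (X - F)/3 = -F/3 + X/3)
(h(222, 217) + 8906)*(((8538 + 605*7) + 3575) + 15136) = ((-⅓*222 + (⅓)*217) + 8906)*(((8538 + 605*7) + 3575) + 15136) = ((-74 + 217/3) + 8906)*(((8538 + 4235) + 3575) + 15136) = (-5/3 + 8906)*((12773 + 3575) + 15136) = 26713*(16348 + 15136)/3 = (26713/3)*31484 = 841032092/3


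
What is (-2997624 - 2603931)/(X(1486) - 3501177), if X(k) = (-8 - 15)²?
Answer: 5601555/3500648 ≈ 1.6001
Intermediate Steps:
X(k) = 529 (X(k) = (-23)² = 529)
(-2997624 - 2603931)/(X(1486) - 3501177) = (-2997624 - 2603931)/(529 - 3501177) = -5601555/(-3500648) = -5601555*(-1/3500648) = 5601555/3500648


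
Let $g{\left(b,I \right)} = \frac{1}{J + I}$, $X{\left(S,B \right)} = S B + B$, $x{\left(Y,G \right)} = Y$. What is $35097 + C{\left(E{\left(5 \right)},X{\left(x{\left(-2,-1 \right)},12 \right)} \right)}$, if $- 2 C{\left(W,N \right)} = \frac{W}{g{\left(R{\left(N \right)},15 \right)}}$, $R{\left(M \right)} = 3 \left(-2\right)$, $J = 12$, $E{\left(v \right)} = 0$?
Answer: $35097$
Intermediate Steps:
$X{\left(S,B \right)} = B + B S$ ($X{\left(S,B \right)} = B S + B = B + B S$)
$R{\left(M \right)} = -6$
$g{\left(b,I \right)} = \frac{1}{12 + I}$
$C{\left(W,N \right)} = - \frac{27 W}{2}$ ($C{\left(W,N \right)} = - \frac{W \frac{1}{\frac{1}{12 + 15}}}{2} = - \frac{W \frac{1}{\frac{1}{27}}}{2} = - \frac{W 27}{2} = - \frac{27 W}{2}$)
$35097 + C{\left(E{\left(5 \right)},X{\left(x{\left(-2,-1 \right)},12 \right)} \right)} = 35097 - 0 = 35097 + 0 = 35097$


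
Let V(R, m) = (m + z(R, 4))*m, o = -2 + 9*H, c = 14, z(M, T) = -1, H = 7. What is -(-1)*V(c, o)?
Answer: 3660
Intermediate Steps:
o = 61 (o = -2 + 9*7 = -2 + 63 = 61)
V(R, m) = m*(-1 + m) (V(R, m) = (m - 1)*m = (-1 + m)*m = m*(-1 + m))
-(-1)*V(c, o) = -(-1)*61*(-1 + 61) = -(-1)*61*60 = -(-1)*3660 = -1*(-3660) = 3660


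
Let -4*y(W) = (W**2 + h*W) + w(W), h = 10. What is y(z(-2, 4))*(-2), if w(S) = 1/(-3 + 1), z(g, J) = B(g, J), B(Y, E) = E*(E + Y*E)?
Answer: 191/4 ≈ 47.750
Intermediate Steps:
B(Y, E) = E*(E + E*Y)
z(g, J) = J**2*(1 + g)
w(S) = -1/2 (w(S) = 1/(-2) = -1/2)
y(W) = 1/8 - 5*W/2 - W**2/4 (y(W) = -((W**2 + 10*W) - 1/2)/4 = -(-1/2 + W**2 + 10*W)/4 = 1/8 - 5*W/2 - W**2/4)
y(z(-2, 4))*(-2) = (1/8 - 5*4**2*(1 - 2)/2 - 256*(1 - 2)**2/4)*(-2) = (1/8 - 40*(-1) - (16*(-1))**2/4)*(-2) = (1/8 - 5/2*(-16) - 1/4*(-16)**2)*(-2) = (1/8 + 40 - 1/4*256)*(-2) = (1/8 + 40 - 64)*(-2) = -191/8*(-2) = 191/4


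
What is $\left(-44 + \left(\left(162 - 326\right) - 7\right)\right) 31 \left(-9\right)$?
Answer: $59985$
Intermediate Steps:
$\left(-44 + \left(\left(162 - 326\right) - 7\right)\right) 31 \left(-9\right) = \left(-44 + \left(\left(162 - 326\right) - 7\right)\right) \left(-279\right) = \left(-44 - 171\right) \left(-279\right) = \left(-215\right) \left(-279\right) = 59985$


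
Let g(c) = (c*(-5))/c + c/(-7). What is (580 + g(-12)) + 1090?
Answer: 11667/7 ≈ 1666.7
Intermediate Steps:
g(c) = -5 - c/7 (g(c) = (-5*c)/c + c*(-1/7) = -5 - c/7)
(580 + g(-12)) + 1090 = (580 + (-5 - 1/7*(-12))) + 1090 = (580 + (-5 + 12/7)) + 1090 = (580 - 23/7) + 1090 = 4037/7 + 1090 = 11667/7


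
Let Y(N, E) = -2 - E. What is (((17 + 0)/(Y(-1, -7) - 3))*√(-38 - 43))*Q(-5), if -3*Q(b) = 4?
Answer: -102*I ≈ -102.0*I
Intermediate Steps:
Q(b) = -4/3 (Q(b) = -⅓*4 = -4/3)
(((17 + 0)/(Y(-1, -7) - 3))*√(-38 - 43))*Q(-5) = (((17 + 0)/((-2 - 1*(-7)) - 3))*√(-38 - 43))*(-4/3) = ((17/((-2 + 7) - 3))*√(-81))*(-4/3) = ((17/(5 - 3))*(9*I))*(-4/3) = ((17/2)*(9*I))*(-4/3) = ((17*(½))*(9*I))*(-4/3) = (17*(9*I)/2)*(-4/3) = (153*I/2)*(-4/3) = -102*I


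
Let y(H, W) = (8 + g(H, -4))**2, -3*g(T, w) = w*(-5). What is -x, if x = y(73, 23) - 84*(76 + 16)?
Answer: 69536/9 ≈ 7726.2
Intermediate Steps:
g(T, w) = 5*w/3 (g(T, w) = -w*(-5)/3 = -(-5)*w/3 = 5*w/3)
y(H, W) = 16/9 (y(H, W) = (8 + (5/3)*(-4))**2 = (8 - 20/3)**2 = (4/3)**2 = 16/9)
x = -69536/9 (x = 16/9 - 84*(76 + 16) = 16/9 - 84*92 = 16/9 - 1*7728 = 16/9 - 7728 = -69536/9 ≈ -7726.2)
-x = -1*(-69536/9) = 69536/9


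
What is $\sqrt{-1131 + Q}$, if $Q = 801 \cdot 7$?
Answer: $2 \sqrt{1119} \approx 66.903$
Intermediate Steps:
$Q = 5607$
$\sqrt{-1131 + Q} = \sqrt{-1131 + 5607} = \sqrt{4476} = 2 \sqrt{1119}$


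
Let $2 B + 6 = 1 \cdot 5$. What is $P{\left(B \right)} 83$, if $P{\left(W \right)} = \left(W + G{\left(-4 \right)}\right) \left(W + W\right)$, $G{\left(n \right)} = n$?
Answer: $\frac{747}{2} \approx 373.5$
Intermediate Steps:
$B = - \frac{1}{2}$ ($B = -3 + \frac{1 \cdot 5}{2} = -3 + \frac{1}{2} \cdot 5 = -3 + \frac{5}{2} = - \frac{1}{2} \approx -0.5$)
$P{\left(W \right)} = 2 W \left(-4 + W\right)$ ($P{\left(W \right)} = \left(W - 4\right) \left(W + W\right) = \left(-4 + W\right) 2 W = 2 W \left(-4 + W\right)$)
$P{\left(B \right)} 83 = 2 \left(- \frac{1}{2}\right) \left(-4 - \frac{1}{2}\right) 83 = 2 \left(- \frac{1}{2}\right) \left(- \frac{9}{2}\right) 83 = \frac{9}{2} \cdot 83 = \frac{747}{2}$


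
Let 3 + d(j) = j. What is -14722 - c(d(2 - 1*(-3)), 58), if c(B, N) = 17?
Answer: -14739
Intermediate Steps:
d(j) = -3 + j
-14722 - c(d(2 - 1*(-3)), 58) = -14722 - 1*17 = -14722 - 17 = -14739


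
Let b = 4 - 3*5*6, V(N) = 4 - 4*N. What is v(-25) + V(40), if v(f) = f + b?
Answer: -267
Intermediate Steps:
b = -86 (b = 4 - 15*6 = 4 - 90 = -86)
v(f) = -86 + f (v(f) = f - 86 = -86 + f)
v(-25) + V(40) = (-86 - 25) + (4 - 4*40) = -111 + (4 - 160) = -111 - 156 = -267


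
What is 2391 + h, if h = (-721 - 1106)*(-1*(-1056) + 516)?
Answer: -2869653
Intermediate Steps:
h = -2872044 (h = -1827*(1056 + 516) = -1827*1572 = -2872044)
2391 + h = 2391 - 2872044 = -2869653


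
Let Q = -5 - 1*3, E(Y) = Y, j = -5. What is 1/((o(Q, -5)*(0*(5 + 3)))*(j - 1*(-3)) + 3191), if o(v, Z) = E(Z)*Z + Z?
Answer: 1/3191 ≈ 0.00031338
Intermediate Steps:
Q = -8 (Q = -5 - 3 = -8)
o(v, Z) = Z + Z² (o(v, Z) = Z*Z + Z = Z² + Z = Z + Z²)
1/((o(Q, -5)*(0*(5 + 3)))*(j - 1*(-3)) + 3191) = 1/(((-5*(1 - 5))*(0*(5 + 3)))*(-5 - 1*(-3)) + 3191) = 1/(((-5*(-4))*(0*8))*(-5 + 3) + 3191) = 1/((20*0)*(-2) + 3191) = 1/(0*(-2) + 3191) = 1/(0 + 3191) = 1/3191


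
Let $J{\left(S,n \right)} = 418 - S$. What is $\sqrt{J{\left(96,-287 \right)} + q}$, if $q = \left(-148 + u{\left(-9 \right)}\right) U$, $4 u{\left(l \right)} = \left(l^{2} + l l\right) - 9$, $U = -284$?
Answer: $3 \sqrt{3499} \approx 177.46$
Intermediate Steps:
$u{\left(l \right)} = - \frac{9}{4} + \frac{l^{2}}{2}$ ($u{\left(l \right)} = \frac{\left(l^{2} + l l\right) - 9}{4} = \frac{\left(l^{2} + l^{2}\right) - 9}{4} = \frac{2 l^{2} - 9}{4} = \frac{-9 + 2 l^{2}}{4} = - \frac{9}{4} + \frac{l^{2}}{2}$)
$q = 31169$ ($q = \left(-148 - \left(\frac{9}{4} - \frac{\left(-9\right)^{2}}{2}\right)\right) \left(-284\right) = \left(-148 + \left(- \frac{9}{4} + \frac{1}{2} \cdot 81\right)\right) \left(-284\right) = \left(-148 + \left(- \frac{9}{4} + \frac{81}{2}\right)\right) \left(-284\right) = \left(-148 + \frac{153}{4}\right) \left(-284\right) = \left(- \frac{439}{4}\right) \left(-284\right) = 31169$)
$\sqrt{J{\left(96,-287 \right)} + q} = \sqrt{\left(418 - 96\right) + 31169} = \sqrt{322 + 31169} = \sqrt{31491} = 3 \sqrt{3499}$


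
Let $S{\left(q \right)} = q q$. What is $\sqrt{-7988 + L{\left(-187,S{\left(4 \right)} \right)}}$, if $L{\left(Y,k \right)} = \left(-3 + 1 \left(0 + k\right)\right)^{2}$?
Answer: $i \sqrt{7819} \approx 88.425 i$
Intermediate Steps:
$S{\left(q \right)} = q^{2}$
$L{\left(Y,k \right)} = \left(-3 + k\right)^{2}$ ($L{\left(Y,k \right)} = \left(-3 + 1 k\right)^{2} = \left(-3 + k\right)^{2}$)
$\sqrt{-7988 + L{\left(-187,S{\left(4 \right)} \right)}} = \sqrt{-7988 + \left(-3 + 4^{2}\right)^{2}} = \sqrt{-7988 + \left(-3 + 16\right)^{2}} = \sqrt{-7988 + 13^{2}} = \sqrt{-7988 + 169} = \sqrt{-7819} = i \sqrt{7819}$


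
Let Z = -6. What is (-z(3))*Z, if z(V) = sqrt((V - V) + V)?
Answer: 6*sqrt(3) ≈ 10.392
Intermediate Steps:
z(V) = sqrt(V) (z(V) = sqrt(0 + V) = sqrt(V))
(-z(3))*Z = -sqrt(3)*(-6) = 6*sqrt(3)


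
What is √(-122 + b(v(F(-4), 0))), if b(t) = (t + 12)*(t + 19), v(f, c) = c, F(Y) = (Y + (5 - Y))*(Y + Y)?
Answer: √106 ≈ 10.296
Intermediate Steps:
F(Y) = 10*Y (F(Y) = 5*(2*Y) = 10*Y)
b(t) = (12 + t)*(19 + t)
√(-122 + b(v(F(-4), 0))) = √(-122 + (228 + 0² + 31*0)) = √(-122 + (228 + 0 + 0)) = √(-122 + 228) = √106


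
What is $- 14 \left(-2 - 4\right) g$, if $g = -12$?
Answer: $-1008$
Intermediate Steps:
$- 14 \left(-2 - 4\right) g = - 14 \left(-2 - 4\right) \left(-12\right) = \left(-14\right) \left(-6\right) \left(-12\right) = 84 \left(-12\right) = -1008$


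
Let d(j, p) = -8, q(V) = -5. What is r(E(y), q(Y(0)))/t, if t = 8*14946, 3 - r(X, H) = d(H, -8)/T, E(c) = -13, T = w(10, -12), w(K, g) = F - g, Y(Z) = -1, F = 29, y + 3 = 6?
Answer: 131/4902288 ≈ 2.6722e-5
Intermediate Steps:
y = 3 (y = -3 + 6 = 3)
w(K, g) = 29 - g
T = 41 (T = 29 - 1*(-12) = 29 + 12 = 41)
r(X, H) = 131/41 (r(X, H) = 3 - (-8)/41 = 3 - 1*(-8/41) = 3 + 8/41 = 131/41)
t = 119568
r(E(y), q(Y(0)))/t = (131/41)/119568 = (131/41)*(1/119568) = 131/4902288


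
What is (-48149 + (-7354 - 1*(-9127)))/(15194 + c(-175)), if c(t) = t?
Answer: -46376/15019 ≈ -3.0878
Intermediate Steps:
(-48149 + (-7354 - 1*(-9127)))/(15194 + c(-175)) = (-48149 + (-7354 - 1*(-9127)))/(15194 - 175) = (-48149 + (-7354 + 9127))/15019 = (-48149 + 1773)*(1/15019) = -46376*1/15019 = -46376/15019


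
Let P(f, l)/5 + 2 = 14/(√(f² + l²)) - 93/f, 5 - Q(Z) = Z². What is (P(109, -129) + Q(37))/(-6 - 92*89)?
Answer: 150231/893146 - 35*√28522/116854634 ≈ 0.16815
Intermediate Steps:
Q(Z) = 5 - Z²
P(f, l) = -10 - 465/f + 70/√(f² + l²) (P(f, l) = -10 + 5*(14/(√(f² + l²)) - 93/f) = -10 + 5*(14/√(f² + l²) - 93/f) = -10 + 5*(-93/f + 14/√(f² + l²)) = -10 + (-465/f + 70/√(f² + l²)) = -10 - 465/f + 70/√(f² + l²))
(P(109, -129) + Q(37))/(-6 - 92*89) = ((-10 - 465/109 + 70/√(109² + (-129)²)) + (5 - 1*37²))/(-6 - 92*89) = ((-10 - 465*1/109 + 70/√(11881 + 16641)) + (5 - 1*1369))/(-6 - 8188) = ((-10 - 465/109 + 70/√28522) + (5 - 1369))/(-8194) = ((-10 - 465/109 + 70*(√28522/28522)) - 1364)*(-1/8194) = ((-10 - 465/109 + 35*√28522/14261) - 1364)*(-1/8194) = ((-1555/109 + 35*√28522/14261) - 1364)*(-1/8194) = (-150231/109 + 35*√28522/14261)*(-1/8194) = 150231/893146 - 35*√28522/116854634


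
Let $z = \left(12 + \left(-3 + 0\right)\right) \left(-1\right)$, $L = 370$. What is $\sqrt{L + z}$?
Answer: $19$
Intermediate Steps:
$z = -9$ ($z = \left(12 - 3\right) \left(-1\right) = 9 \left(-1\right) = -9$)
$\sqrt{L + z} = \sqrt{370 - 9} = \sqrt{361} = 19$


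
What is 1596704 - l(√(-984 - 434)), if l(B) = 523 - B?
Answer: 1596181 + I*√1418 ≈ 1.5962e+6 + 37.656*I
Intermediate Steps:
1596704 - l(√(-984 - 434)) = 1596704 - (523 - √(-984 - 434)) = 1596704 - (523 - √(-1418)) = 1596704 - (523 - I*√1418) = 1596704 + (-523 + I*√1418) = 1596181 + I*√1418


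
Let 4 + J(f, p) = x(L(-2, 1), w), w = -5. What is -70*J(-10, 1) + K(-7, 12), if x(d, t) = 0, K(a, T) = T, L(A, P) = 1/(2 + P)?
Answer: 292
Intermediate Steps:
J(f, p) = -4 (J(f, p) = -4 + 0 = -4)
-70*J(-10, 1) + K(-7, 12) = -70*(-4) + 12 = 280 + 12 = 292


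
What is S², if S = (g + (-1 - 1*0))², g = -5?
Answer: 1296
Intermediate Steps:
S = 36 (S = (-5 + (-1 - 1*0))² = (-5 + (-1 + 0))² = (-5 - 1)² = (-6)² = 36)
S² = 36² = 1296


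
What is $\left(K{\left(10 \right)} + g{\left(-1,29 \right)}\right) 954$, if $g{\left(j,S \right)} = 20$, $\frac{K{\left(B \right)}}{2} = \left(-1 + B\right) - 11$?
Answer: $15264$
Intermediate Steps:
$K{\left(B \right)} = -24 + 2 B$ ($K{\left(B \right)} = 2 \left(\left(-1 + B\right) - 11\right) = 2 \left(-12 + B\right) = -24 + 2 B$)
$\left(K{\left(10 \right)} + g{\left(-1,29 \right)}\right) 954 = \left(\left(-24 + 2 \cdot 10\right) + 20\right) 954 = \left(\left(-24 + 20\right) + 20\right) 954 = \left(-4 + 20\right) 954 = 16 \cdot 954 = 15264$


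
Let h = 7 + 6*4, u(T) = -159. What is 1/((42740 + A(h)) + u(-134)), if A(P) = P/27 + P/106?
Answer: 2862/121870945 ≈ 2.3484e-5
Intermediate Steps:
h = 31 (h = 7 + 24 = 31)
A(P) = 133*P/2862 (A(P) = P*(1/27) + P*(1/106) = P/27 + P/106 = 133*P/2862)
1/((42740 + A(h)) + u(-134)) = 1/((42740 + (133/2862)*31) - 159) = 1/((42740 + 4123/2862) - 159) = 1/(122326003/2862 - 159) = 1/(121870945/2862) = 2862/121870945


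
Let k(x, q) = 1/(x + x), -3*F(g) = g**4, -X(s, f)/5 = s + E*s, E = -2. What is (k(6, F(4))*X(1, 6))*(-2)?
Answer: -5/6 ≈ -0.83333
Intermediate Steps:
X(s, f) = 5*s (X(s, f) = -5*(s - 2*s) = -(-5)*s = 5*s)
F(g) = -g**4/3
k(x, q) = 1/(2*x)
(k(6, F(4))*X(1, 6))*(-2) = (((1/2)/6)*(5*1))*(-2) = (((1/2)*(1/6))*5)*(-2) = ((1/12)*5)*(-2) = (5/12)*(-2) = -5/6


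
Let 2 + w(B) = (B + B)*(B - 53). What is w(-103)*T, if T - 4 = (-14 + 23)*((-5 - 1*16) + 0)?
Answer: -5944790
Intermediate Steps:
w(B) = -2 + 2*B*(-53 + B) (w(B) = -2 + (B + B)*(B - 53) = -2 + (2*B)*(-53 + B) = -2 + 2*B*(-53 + B))
T = -185 (T = 4 + (-14 + 23)*((-5 - 1*16) + 0) = 4 + 9*((-5 - 16) + 0) = 4 + 9*(-21 + 0) = 4 + 9*(-21) = 4 - 189 = -185)
w(-103)*T = (-2 - 106*(-103) + 2*(-103)**2)*(-185) = (-2 + 10918 + 2*10609)*(-185) = (-2 + 10918 + 21218)*(-185) = 32134*(-185) = -5944790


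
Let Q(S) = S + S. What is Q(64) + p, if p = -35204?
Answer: -35076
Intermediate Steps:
Q(S) = 2*S
Q(64) + p = 2*64 - 35204 = 128 - 35204 = -35076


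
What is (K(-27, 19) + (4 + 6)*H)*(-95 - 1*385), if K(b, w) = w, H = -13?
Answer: 53280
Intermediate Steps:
(K(-27, 19) + (4 + 6)*H)*(-95 - 1*385) = (19 + (4 + 6)*(-13))*(-95 - 1*385) = (19 + 10*(-13))*(-95 - 385) = (19 - 130)*(-480) = -111*(-480) = 53280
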